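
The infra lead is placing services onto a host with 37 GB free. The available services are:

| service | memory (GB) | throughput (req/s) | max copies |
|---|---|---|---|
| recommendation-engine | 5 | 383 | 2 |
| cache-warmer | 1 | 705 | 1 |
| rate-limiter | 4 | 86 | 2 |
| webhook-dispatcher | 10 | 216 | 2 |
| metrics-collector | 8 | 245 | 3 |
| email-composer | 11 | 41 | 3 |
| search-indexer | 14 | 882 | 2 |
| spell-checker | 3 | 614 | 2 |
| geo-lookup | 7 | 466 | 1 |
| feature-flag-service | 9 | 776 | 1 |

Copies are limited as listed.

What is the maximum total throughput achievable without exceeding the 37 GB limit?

Ranking by ratio (throughput/GB): cache-warmer 705.00, spell-checker 204.67, feature-flag-service 86.22.
Taking the top-ratio services first gives 2×recommendation-engine + cache-warmer + rate-limiter + 2×spell-checker + geo-lookup + feature-flag-service for 4027 (37 GB).
Replace 2×recommendation-engine and rate-limiter with search-indexer: the trade gains 30 net, giving 4057 at 37 GB.

4057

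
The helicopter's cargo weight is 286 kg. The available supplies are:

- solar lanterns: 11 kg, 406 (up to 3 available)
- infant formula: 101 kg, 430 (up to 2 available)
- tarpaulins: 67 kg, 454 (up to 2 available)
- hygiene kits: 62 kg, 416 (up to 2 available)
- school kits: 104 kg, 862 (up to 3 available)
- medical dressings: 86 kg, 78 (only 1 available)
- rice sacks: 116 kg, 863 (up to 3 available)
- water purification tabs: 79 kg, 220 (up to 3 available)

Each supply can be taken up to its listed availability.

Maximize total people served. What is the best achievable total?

2989

The ratio heuristic lands on 3×solar lanterns + 2×school kits (2942) but leaves 45 kg idle.
Replace 2×school kits with 2×tarpaulins + rice sacks: the trade gains 47 net, giving 2989 at 283 kg.
Every other selection either busts 286 kg or exceeds an availability limit or fails to beat 2989.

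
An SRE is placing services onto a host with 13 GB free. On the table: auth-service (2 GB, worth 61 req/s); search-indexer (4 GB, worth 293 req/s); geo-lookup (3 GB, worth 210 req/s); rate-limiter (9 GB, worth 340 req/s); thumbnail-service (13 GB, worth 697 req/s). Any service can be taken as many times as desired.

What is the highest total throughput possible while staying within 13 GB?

923

Greedy by ratio would take 3×search-indexer: 12 GB used, total 879.
Replace 2×search-indexer with 3×geo-lookup: the trade gains 44 net, giving 923 at 13 GB.
That's the maximum — no swap from here does better than 923.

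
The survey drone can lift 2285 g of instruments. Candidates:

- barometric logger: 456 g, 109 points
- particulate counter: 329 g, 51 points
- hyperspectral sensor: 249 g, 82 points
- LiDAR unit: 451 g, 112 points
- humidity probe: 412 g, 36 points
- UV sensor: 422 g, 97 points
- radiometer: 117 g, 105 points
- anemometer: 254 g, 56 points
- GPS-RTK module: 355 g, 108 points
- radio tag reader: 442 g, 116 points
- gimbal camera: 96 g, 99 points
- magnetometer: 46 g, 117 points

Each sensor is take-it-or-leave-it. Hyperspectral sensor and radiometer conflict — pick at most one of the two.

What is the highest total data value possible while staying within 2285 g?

822

Density check — magnetometer 2.54, gimbal camera 1.03, radiometer 0.90 are the best per g.
Best packing: barometric logger + LiDAR unit + radiometer + anemometer + GPS-RTK module + radio tag reader + gimbal camera + magnetometer — 2217 g, 822 total.
Next best is barometric logger + LiDAR unit + UV sensor + radiometer + anemometer + radio tag reader + gimbal camera + magnetometer at 811 (2284 g) — short by 11.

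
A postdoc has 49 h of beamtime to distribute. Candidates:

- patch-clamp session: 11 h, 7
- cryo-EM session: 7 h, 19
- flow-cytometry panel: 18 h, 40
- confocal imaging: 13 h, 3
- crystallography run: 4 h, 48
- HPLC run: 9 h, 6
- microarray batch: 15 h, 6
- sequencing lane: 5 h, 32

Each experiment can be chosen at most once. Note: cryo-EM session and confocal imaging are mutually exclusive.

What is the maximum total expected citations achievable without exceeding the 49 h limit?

A density-first pass picks cryo-EM session + flow-cytometry panel + crystallography run + HPLC run + sequencing lane — 145 at 43 h.
Dropping HPLC run frees 9 h; slotting in patch-clamp session (11 h) lifts the total to 146 at 45 h.
Nothing else feasible within 49 h beats 146.

146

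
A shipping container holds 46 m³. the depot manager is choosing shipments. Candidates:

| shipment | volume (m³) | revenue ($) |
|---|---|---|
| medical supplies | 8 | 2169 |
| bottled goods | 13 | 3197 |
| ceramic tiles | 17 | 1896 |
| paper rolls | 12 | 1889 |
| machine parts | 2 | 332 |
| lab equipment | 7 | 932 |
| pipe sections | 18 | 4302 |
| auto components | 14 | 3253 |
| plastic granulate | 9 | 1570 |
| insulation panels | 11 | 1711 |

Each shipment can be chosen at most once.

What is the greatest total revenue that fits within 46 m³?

10752

Greedy by ratio would take medical supplies + bottled goods + machine parts + pipe sections: 41 m³ used, total 10000.
Dropping medical supplies and machine parts frees 10 m³; slotting in auto components (14 m³) lifts the total to 10752 at 45 m³.
The closest alternative, medical supplies + bottled goods + lab equipment + pipe sections, reaches only 10600.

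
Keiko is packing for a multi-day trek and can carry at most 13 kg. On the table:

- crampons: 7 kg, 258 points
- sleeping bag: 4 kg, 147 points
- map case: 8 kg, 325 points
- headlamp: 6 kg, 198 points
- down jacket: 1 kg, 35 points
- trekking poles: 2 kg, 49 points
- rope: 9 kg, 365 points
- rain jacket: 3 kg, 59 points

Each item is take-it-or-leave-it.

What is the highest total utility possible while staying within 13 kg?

A density-first pass picks sleeping bag + map case + down jacket — 507 at 13 kg.
Replace map case and down jacket with rope: the trade gains 5 net, giving 512 at 13 kg.

512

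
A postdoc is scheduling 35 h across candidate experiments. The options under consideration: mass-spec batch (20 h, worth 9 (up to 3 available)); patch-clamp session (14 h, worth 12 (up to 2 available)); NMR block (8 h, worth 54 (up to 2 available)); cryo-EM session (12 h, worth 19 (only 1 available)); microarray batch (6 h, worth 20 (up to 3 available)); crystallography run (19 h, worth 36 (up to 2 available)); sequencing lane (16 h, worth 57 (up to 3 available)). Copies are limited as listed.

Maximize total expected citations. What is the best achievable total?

168

Ranking by ratio (expected citations/h): NMR block 6.75, sequencing lane 3.56, microarray batch 3.33.
Filling by ratio: 2×NMR block + sequencing lane for 165, with 3 h left unused.
The 16 h tied up in sequencing lane is better spent on 3×microarray batch — total rises to 168 (34 h).
No other feasible combination exceeds 168.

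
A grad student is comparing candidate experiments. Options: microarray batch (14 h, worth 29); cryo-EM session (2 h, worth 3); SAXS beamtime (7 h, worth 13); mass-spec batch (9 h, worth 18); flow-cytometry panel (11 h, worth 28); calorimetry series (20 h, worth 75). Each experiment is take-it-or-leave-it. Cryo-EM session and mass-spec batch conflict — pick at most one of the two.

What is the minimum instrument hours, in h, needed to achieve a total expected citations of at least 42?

Need the lightest bundle worth ≥ 42.
Taking cryo-EM session + SAXS beamtime + flow-cytometry panel gives 44 (≥ 42) for 20 h.
No combination under 20 h hits 42.

20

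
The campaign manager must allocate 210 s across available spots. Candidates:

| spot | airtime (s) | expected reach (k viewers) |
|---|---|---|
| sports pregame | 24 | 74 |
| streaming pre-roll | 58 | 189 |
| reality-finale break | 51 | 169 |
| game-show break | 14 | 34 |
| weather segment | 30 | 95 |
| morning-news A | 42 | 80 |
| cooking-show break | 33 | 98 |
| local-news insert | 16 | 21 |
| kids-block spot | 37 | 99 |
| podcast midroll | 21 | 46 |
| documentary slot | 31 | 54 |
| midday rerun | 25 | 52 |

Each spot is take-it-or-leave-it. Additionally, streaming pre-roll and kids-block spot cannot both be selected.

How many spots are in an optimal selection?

Best achievable expected reach is 659.
sports pregame + streaming pre-roll + reality-finale break + game-show break + weather segment + cooking-show break hits 659 at 210 s.
All optima have 6 spots.

6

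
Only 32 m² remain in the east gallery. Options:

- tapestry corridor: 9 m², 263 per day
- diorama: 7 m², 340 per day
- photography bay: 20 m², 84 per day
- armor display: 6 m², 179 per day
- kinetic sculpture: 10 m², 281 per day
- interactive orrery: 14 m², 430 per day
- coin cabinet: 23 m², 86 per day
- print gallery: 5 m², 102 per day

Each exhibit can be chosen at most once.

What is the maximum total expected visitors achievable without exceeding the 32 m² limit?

Greedy by ratio would take diorama + armor display + interactive orrery + print gallery: 32 m² used, total 1051.
The 19 m² tied up in interactive orrery and print gallery is better spent on tapestry corridor + kinetic sculpture — total rises to 1063 (32 m²).
No other feasible combination exceeds 1063.

1063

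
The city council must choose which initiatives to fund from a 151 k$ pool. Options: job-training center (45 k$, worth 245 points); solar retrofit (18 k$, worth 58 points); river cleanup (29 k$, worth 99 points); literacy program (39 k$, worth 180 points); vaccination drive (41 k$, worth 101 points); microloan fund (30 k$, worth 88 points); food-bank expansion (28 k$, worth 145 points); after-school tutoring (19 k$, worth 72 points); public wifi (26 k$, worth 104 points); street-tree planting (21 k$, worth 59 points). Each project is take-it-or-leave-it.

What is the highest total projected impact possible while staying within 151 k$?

700

Ranking by ratio (projected impact/k$): job-training center 5.44, food-bank expansion 5.18, literacy program 4.62, public wifi 4.00.
Greedy by ratio would take job-training center + literacy program + food-bank expansion + public wifi: 138 k$ used, total 674.
Replace public wifi with solar retrofit + after-school tutoring: the trade gains 26 net, giving 700 at 149 k$.
Runner-up job-training center + solar retrofit + literacy program + food-bank expansion + street-tree planting tops out at 687.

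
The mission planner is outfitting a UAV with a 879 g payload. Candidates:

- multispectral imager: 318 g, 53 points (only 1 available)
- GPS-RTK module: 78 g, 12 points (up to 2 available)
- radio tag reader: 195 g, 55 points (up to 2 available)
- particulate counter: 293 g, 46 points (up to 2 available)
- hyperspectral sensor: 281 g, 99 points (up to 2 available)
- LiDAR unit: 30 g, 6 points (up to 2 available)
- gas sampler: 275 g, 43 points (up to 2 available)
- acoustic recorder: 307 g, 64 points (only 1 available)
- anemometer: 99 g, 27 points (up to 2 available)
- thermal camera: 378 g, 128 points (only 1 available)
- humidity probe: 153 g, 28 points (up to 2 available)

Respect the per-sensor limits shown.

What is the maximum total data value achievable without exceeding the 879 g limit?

Ranking by ratio (data value/g): hyperspectral sensor 0.35, thermal camera 0.34, radio tag reader 0.28, anemometer 0.27.
A density-first pass picks radio tag reader + 2×hyperspectral sensor + anemometer — 280 at 856 g.
Replace hyperspectral sensor and anemometer with thermal camera: the trade gains 2 net, giving 282 at 854 g.
Nothing else within 879 g beats 282.

282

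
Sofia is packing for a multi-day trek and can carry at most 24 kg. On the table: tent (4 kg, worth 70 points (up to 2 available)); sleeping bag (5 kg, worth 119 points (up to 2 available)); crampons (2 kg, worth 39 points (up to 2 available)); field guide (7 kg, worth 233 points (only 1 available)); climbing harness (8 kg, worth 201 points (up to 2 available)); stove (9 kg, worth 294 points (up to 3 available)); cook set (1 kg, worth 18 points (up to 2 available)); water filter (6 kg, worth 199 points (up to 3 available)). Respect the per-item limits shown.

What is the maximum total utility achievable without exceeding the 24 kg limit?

Taking the top-ratio items first gives sleeping bag + field guide + 2×water filter for 750 (24 kg).
The 18 kg tied up in sleeping bag and field guide and water filter is better spent on 2×stove — total rises to 787 (24 kg).
Nothing else within 24 kg beats 787.

787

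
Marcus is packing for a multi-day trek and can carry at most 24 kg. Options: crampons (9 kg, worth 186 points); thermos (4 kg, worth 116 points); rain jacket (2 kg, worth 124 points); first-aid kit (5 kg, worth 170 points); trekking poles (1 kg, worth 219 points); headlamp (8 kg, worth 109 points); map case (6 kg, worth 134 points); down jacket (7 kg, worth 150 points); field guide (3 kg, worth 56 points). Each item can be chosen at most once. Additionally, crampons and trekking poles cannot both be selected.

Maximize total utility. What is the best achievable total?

853

Taking the top-ratio items first gives thermos + rain jacket + first-aid kit + trekking poles + map case + field guide for 819 (21 kg).
The 4 kg tied up in thermos is better spent on down jacket — total rises to 853 (24 kg).
That's the maximum — no feasible swap from here does better than 853.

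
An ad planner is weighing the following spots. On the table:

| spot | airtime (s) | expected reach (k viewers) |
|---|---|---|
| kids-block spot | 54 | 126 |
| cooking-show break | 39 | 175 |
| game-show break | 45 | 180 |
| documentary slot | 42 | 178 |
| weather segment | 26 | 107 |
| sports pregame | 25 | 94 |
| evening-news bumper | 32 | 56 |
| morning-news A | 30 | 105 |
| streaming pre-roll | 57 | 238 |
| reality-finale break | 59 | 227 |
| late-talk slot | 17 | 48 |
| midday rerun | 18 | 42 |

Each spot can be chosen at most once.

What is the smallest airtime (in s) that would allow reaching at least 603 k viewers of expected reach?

147

Minimise s subject to total expected reach ≥ 603.
cooking-show break + weather segment + sports pregame + streaming pre-roll: 614 expected reach at 147 s.
Any bundle with less than 147 s falls short of 603.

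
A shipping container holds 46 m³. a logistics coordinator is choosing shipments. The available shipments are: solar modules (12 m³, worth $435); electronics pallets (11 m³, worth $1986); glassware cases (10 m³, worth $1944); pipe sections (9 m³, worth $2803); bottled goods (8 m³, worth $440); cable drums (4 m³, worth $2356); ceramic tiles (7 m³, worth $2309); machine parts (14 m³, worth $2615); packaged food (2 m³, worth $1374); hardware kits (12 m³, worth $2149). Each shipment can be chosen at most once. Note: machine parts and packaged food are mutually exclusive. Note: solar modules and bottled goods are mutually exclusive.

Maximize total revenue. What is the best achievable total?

12977

Electronics pallets + pipe sections + cable drums + ceramic tiles + packaged food + hardware kits uses 45 of the 46 m³ and totals 12977.
The closest alternative, glassware cases + pipe sections + cable drums + ceramic tiles + packaged food + hardware kits, reaches only 12935.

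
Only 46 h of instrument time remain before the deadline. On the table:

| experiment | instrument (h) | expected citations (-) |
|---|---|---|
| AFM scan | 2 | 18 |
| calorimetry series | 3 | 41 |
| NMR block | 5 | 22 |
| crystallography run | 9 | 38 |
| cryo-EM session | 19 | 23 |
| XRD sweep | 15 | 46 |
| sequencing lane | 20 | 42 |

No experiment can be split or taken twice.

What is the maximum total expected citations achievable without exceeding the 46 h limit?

169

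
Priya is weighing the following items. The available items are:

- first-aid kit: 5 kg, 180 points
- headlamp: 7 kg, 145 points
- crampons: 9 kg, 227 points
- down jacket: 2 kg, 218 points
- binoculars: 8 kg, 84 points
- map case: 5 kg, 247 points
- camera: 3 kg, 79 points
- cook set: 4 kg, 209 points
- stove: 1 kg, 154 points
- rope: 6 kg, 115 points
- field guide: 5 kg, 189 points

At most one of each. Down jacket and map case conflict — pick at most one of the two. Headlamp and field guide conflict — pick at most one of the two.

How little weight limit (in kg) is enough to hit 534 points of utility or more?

7

Minimise kg subject to total utility ≥ 534.
down jacket + cook set + stove: 581 utility at 7 kg.
No combination under 7 kg hits 534.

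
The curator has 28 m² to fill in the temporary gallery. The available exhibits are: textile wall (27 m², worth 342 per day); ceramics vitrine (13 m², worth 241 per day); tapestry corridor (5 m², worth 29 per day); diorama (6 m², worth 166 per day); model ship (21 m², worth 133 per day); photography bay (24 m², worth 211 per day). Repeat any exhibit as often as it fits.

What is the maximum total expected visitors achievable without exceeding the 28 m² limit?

664

The ratio ordering already packs tightly: 4×diorama, 24 m², 664.
That's the maximum — no swap from here does better than 664.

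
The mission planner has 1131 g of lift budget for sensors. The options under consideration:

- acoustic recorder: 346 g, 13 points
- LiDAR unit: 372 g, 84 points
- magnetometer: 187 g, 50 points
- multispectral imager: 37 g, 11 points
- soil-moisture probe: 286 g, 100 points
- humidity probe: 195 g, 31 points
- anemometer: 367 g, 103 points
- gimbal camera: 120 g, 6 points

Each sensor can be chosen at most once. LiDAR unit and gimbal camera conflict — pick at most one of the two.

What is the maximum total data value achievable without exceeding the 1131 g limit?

298

Density check — soil-moisture probe 0.35, multispectral imager 0.30, anemometer 0.28, magnetometer 0.27 are the best per g.
The ratio heuristic lands on magnetometer + multispectral imager + soil-moisture probe + humidity probe + anemometer (295) but leaves 59 g idle.
Dropping magnetometer and humidity probe frees 382 g; slotting in LiDAR unit (372 g) lifts the total to 298 at 1062 g.
The closest alternative, magnetometer + multispectral imager + soil-moisture probe + humidity probe + anemometer, reaches only 295.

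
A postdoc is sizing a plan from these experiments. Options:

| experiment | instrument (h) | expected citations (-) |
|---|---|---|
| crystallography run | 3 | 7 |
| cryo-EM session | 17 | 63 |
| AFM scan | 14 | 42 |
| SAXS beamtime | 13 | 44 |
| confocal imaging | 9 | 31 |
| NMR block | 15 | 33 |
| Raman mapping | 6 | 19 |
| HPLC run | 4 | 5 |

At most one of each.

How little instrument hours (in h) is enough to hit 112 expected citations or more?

Need the lightest bundle worth ≥ 112.
cryo-EM session + confocal imaging + Raman mapping: 113 expected citations at 32 h.
Any bundle with less than 32 h falls short of 112.

32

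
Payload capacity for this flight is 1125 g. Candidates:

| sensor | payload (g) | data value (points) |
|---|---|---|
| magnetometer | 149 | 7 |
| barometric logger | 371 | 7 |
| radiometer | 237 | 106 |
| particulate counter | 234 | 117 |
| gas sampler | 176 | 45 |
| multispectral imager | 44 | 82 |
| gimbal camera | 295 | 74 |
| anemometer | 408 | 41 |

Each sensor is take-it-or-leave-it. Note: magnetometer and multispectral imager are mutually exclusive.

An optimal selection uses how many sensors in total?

Best achievable data value is 424.
For example radiometer + particulate counter + gas sampler + multispectral imager + gimbal camera achieves it, using 986 g.
All optima have 5 sensors.

5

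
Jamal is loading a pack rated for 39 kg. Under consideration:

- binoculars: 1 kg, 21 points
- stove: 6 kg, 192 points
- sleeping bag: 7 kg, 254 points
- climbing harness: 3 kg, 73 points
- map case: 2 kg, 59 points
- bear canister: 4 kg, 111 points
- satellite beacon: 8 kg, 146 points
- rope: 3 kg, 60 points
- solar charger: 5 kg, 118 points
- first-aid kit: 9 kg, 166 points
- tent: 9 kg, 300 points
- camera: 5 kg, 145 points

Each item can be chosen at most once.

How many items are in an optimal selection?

Optimal total is 1200.
One optimal bundle: binoculars + stove + sleeping bag + map case + bear canister + solar charger + tent + camera (39 kg).
Any selection reaching 1200 contains exactly 8 items.

8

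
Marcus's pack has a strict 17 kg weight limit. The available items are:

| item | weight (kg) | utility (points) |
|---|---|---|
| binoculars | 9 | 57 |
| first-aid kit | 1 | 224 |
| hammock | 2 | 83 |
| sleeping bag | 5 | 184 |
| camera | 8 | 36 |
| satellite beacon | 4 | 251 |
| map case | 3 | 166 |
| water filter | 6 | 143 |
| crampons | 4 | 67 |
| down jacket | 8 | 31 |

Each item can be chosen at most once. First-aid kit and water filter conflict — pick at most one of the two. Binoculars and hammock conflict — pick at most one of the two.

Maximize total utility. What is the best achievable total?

908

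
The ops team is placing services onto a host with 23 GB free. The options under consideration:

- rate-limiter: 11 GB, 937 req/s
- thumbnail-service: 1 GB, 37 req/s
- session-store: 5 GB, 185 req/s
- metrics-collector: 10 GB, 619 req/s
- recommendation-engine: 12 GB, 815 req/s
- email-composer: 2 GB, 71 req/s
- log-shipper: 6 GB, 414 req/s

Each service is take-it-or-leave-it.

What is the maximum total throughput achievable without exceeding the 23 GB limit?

Ranking by ratio (throughput/GB): rate-limiter 85.18, log-shipper 69.00, recommendation-engine 67.92, metrics-collector 61.90.
A density-first pass picks rate-limiter + thumbnail-service + session-store + log-shipper — 1573 at 23 GB.
The 12 GB tied up in thumbnail-service and session-store and log-shipper is better spent on recommendation-engine — total rises to 1752 (23 GB).
That's the maximum — no swap from here does better than 1752.

1752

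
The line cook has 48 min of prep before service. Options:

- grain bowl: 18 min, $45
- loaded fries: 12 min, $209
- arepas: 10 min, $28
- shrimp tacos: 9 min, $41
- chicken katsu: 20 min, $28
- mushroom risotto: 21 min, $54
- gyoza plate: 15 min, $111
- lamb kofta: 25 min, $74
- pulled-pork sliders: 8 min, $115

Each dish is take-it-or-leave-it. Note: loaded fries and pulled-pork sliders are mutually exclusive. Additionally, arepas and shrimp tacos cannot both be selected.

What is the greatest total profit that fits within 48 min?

Taking loaded fries + mushroom risotto + gyoza plate: 48 min used, 374 in profit.

374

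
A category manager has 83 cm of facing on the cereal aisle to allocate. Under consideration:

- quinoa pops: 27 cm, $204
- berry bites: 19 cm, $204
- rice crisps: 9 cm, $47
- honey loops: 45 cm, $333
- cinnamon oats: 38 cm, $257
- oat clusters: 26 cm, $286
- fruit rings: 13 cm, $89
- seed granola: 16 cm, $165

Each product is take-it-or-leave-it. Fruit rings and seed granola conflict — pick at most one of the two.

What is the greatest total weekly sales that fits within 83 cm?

747

Taking berry bites + cinnamon oats + oat clusters: 83 cm used, 747 in weekly sales.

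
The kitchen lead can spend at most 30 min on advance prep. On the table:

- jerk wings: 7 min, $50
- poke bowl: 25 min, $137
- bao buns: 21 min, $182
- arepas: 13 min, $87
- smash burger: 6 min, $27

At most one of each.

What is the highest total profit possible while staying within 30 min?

The ratio ordering already packs tightly: jerk wings + bao buns, 28 min, 232.
The closest alternative, bao buns + smash burger, reaches only 209.

232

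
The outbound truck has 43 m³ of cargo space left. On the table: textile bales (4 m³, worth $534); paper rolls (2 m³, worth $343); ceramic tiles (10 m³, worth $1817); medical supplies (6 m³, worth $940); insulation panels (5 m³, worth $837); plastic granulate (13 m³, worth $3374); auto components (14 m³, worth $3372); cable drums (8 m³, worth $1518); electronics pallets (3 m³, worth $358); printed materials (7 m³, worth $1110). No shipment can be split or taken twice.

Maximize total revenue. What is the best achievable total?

A density-first pass picks paper rolls + insulation panels + plastic granulate + auto components + cable drums — 9444 at 42 m³.
Dropping insulation panels frees 5 m³; slotting in medical supplies (6 m³) lifts the total to 9547 at 43 m³.

9547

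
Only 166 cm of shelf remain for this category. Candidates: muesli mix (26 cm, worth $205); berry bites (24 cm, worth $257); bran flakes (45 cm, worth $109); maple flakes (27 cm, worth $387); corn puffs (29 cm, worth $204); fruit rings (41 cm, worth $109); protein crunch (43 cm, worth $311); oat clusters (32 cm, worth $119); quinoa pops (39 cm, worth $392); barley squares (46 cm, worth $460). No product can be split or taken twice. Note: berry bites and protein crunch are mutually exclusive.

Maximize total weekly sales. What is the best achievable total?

1701

Muesli mix + berry bites + maple flakes + quinoa pops + barley squares uses 162 of the 166 cm and totals 1701.
Next best is berry bites + maple flakes + corn puffs + quinoa pops + barley squares at 1700 (165 cm) — short by 1.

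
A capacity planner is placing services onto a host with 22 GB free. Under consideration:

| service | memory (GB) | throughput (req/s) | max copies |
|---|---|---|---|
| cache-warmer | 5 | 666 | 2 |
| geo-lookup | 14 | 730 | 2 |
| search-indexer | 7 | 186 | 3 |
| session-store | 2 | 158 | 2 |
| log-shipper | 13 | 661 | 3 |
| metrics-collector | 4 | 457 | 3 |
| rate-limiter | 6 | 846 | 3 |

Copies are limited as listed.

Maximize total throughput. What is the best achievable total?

Greedy by ratio would take metrics-collector + 3×rate-limiter: 22 GB used, total 2995.
The 10 GB tied up in metrics-collector and rate-limiter is better spent on 2×cache-warmer — total rises to 3024 (22 GB).
No other feasible combination exceeds 3024.

3024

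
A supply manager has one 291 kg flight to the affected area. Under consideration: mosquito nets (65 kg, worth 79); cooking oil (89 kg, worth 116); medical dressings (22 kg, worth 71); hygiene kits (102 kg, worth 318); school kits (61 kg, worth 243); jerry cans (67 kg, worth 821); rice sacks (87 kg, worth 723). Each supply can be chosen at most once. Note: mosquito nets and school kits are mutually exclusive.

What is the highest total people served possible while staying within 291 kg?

1933

A density-first pass picks medical dressings + school kits + jerry cans + rice sacks — 1858 at 237 kg.
Replace school kits with hygiene kits: the trade gains 75 net, giving 1933 at 278 kg.
Nothing else feasible within 291 kg beats 1933.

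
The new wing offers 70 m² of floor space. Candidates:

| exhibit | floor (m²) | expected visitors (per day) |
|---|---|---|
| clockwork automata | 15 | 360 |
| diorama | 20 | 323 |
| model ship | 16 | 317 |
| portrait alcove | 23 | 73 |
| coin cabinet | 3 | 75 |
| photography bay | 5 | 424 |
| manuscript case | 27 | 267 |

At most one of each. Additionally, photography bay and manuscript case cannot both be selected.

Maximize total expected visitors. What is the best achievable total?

1499

Ranking by ratio (expected visitors/m²): photography bay 84.80, coin cabinet 25.00, clockwork automata 24.00.
Clockwork automata + diorama + model ship + coin cabinet + photography bay uses 59 of the 70 m² and totals 1499.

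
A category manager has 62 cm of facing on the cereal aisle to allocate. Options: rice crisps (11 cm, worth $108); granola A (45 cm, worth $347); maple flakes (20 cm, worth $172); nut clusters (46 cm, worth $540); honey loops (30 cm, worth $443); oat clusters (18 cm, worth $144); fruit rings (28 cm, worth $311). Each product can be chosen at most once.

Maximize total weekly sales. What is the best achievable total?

754

Honey loops + fruit rings uses 58 of the 62 cm and totals 754.
That's the maximum — no swap from here does better than 754.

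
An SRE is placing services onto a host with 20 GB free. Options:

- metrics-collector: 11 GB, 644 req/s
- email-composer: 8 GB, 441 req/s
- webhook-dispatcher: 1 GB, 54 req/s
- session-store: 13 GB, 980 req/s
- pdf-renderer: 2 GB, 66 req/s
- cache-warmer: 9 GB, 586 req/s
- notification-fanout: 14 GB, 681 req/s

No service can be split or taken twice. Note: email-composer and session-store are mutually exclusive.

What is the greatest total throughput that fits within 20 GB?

Density check — session-store 75.38, cache-warmer 65.11, metrics-collector 58.55, email-composer 55.12 are the best per GB.
Greedy by ratio would take webhook-dispatcher + session-store + pdf-renderer: 16 GB used, total 1100.
But metrics-collector + cache-warmer fits in 20 GB and reaches 1230.
Next best is email-composer + webhook-dispatcher + pdf-renderer + cache-warmer at 1147 (20 GB) — short by 83.

1230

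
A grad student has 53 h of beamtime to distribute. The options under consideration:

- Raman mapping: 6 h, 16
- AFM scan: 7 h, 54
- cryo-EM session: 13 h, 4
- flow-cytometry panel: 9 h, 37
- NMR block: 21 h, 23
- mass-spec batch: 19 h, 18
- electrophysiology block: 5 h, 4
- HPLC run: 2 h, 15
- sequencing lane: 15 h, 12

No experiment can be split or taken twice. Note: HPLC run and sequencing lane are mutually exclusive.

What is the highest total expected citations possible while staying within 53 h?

149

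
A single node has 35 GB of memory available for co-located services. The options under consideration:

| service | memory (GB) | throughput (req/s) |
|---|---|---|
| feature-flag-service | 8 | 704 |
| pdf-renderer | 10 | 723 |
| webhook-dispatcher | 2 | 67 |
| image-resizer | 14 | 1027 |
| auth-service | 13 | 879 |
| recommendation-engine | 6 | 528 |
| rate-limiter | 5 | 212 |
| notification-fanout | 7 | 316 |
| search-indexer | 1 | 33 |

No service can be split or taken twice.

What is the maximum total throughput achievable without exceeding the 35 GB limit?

2610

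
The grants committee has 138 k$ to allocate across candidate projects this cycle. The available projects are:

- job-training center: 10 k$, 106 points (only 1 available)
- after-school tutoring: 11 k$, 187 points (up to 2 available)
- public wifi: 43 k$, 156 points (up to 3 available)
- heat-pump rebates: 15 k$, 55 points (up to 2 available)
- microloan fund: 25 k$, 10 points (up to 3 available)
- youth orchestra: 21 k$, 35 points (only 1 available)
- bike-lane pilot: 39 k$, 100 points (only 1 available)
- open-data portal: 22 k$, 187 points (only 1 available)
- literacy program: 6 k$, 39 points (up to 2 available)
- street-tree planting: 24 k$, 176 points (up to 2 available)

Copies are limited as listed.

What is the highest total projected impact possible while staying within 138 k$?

1168

Density check — after-school tutoring 17.00, job-training center 10.60, open-data portal 8.50 are the best per k$.
Greedy by ratio would take job-training center + 2×after-school tutoring + heat-pump rebates + open-data portal + 2×literacy program + 2×street-tree planting: 129 k$ used, total 1152.
The 6 k$ tied up in literacy program is better spent on heat-pump rebates — total rises to 1168 (138 k$).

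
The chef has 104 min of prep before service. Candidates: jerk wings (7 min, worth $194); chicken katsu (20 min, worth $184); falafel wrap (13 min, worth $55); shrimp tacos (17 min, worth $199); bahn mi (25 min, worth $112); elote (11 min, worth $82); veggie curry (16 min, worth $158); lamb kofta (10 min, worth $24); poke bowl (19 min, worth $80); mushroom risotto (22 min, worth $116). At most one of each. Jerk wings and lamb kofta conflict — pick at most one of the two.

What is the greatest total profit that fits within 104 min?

952

Jerk wings + chicken katsu + falafel wrap + shrimp tacos + elote + veggie curry + poke bowl uses 103 of the 104 min and totals 952.
Runner-up jerk wings + chicken katsu + shrimp tacos + elote + veggie curry + mushroom risotto tops out at 933.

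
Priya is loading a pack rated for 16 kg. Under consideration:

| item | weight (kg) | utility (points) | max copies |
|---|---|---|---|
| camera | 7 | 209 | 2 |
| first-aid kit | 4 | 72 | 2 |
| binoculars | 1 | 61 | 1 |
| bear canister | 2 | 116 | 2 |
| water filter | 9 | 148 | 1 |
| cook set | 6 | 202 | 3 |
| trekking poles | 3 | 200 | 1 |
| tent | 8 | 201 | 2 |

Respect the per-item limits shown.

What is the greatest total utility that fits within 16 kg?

702

By utility per kg: trekking poles 66.67, binoculars 61.00, bear canister 58.00, cook set 33.67 lead.
Greedy by ratio would take binoculars + 2×bear canister + cook set + trekking poles: 14 kg used, total 695.
The 6 kg tied up in cook set is better spent on camera — total rises to 702 (15 kg).
No other feasible combination exceeds 702.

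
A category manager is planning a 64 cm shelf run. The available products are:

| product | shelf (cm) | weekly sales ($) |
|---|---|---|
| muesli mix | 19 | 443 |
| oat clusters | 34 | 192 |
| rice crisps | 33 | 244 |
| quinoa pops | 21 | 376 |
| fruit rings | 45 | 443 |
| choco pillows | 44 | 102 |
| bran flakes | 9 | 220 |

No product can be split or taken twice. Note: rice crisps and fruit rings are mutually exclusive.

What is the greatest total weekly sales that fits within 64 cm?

By weekly sales per cm: bran flakes 24.44, muesli mix 23.32, quinoa pops 17.90 lead.
Muesli mix + quinoa pops + bran flakes uses 49 of the 64 cm and totals 1039.
An exhaustive check of the 128 subsets confirms 1039.

1039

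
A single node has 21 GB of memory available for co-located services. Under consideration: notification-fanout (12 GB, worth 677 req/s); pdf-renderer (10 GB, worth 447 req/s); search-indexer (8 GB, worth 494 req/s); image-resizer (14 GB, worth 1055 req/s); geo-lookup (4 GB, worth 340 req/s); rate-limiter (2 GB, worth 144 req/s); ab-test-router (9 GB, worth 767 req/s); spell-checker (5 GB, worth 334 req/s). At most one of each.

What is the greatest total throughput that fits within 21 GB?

1601

Density check — ab-test-router 85.22, geo-lookup 85.00, image-resizer 75.36, rate-limiter 72.00 are the best per GB.
Filling by ratio: geo-lookup + rate-limiter + ab-test-router + spell-checker for 1585, with 1 GB left unused.
The 7 GB tied up in rate-limiter and spell-checker is better spent on search-indexer — total rises to 1601 (21 GB).
The closest alternative, geo-lookup + rate-limiter + ab-test-router + spell-checker, reaches only 1585.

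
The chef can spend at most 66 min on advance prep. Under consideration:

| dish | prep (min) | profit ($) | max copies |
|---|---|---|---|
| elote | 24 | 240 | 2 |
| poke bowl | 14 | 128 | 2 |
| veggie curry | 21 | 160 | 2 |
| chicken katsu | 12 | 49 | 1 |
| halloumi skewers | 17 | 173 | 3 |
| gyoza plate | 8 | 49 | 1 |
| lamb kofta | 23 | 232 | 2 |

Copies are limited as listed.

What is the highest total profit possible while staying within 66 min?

653

Taking the top-ratio dishes first gives poke bowl + 3×halloumi skewers for 647 (65 min).
The 48 min tied up in poke bowl and 2×halloumi skewers is better spent on 2×elote — total rises to 653 (65 min).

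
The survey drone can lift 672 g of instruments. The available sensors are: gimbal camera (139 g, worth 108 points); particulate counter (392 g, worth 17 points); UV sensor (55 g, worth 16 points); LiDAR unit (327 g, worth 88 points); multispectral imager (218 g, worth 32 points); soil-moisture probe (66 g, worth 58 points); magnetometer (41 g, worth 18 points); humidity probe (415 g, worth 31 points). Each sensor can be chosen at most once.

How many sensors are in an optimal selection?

Optimal total is 288.
One optimal bundle: gimbal camera + UV sensor + LiDAR unit + soil-moisture probe + magnetometer (628 g).
Every optimal selection uses 5 sensors.

5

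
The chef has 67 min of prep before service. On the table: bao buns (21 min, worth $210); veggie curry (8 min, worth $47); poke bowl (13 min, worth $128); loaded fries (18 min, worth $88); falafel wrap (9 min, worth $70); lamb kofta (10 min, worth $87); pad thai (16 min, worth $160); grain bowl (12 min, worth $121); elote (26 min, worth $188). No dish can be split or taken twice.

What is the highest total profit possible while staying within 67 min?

625

By profit per min: grain bowl 10.08, bao buns 10.00, pad thai 10.00 lead.
A density-first pass picks bao buns + poke bowl + pad thai + grain bowl — 619 at 62 min.
The 13 min tied up in poke bowl is better spent on veggie curry + lamb kofta — total rises to 625 (67 min).
An exhaustive check of the 512 subsets confirms 625.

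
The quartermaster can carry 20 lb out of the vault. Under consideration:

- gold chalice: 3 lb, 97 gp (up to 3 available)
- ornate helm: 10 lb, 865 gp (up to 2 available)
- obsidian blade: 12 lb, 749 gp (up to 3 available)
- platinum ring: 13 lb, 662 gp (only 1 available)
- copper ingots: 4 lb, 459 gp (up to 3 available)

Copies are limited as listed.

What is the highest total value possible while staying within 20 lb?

1783

By value per lb: copper ingots 114.75, ornate helm 86.50, obsidian blade 62.42, platinum ring 50.92 lead.
Filling by ratio: 2×gold chalice + 3×copper ingots for 1571, with 2 lb left unused.
The 10 lb tied up in 2×gold chalice and copper ingots is better spent on ornate helm — total rises to 1783 (18 lb).
That's the maximum — no swap from here does better than 1783.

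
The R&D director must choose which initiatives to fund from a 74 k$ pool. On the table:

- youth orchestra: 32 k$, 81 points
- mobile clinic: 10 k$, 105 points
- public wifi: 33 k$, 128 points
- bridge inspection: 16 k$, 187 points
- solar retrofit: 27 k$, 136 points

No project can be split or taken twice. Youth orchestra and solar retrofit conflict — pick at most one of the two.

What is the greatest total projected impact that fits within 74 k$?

The ratio ordering already packs tightly: mobile clinic + bridge inspection + solar retrofit, 53 k$, 428.
Next best is mobile clinic + public wifi + bridge inspection at 420 (59 k$) — short by 8.

428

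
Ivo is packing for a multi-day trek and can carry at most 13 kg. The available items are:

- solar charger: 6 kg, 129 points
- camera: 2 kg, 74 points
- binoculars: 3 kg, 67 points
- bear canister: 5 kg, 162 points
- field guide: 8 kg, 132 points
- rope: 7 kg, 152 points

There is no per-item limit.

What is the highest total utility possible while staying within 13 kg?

458

Filling by ratio: 6×camera for 444, with 1 kg left unused.
Replace 2×camera with bear canister: the trade gains 14 net, giving 458 at 13 kg.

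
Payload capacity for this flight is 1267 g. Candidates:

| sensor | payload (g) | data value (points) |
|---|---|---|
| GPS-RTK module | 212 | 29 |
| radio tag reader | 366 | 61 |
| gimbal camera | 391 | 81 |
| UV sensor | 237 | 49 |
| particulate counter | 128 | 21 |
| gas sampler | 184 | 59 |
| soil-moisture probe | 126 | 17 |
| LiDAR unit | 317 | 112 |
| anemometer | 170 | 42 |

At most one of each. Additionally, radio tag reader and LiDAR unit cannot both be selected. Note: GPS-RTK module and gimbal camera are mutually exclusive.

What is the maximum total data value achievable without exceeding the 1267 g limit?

Greedy by ratio would take gimbal camera + particulate counter + gas sampler + LiDAR unit + anemometer: 1190 g used, total 315.
The 170 g tied up in anemometer is better spent on UV sensor — total rises to 322 (1257 g).
The closest alternative, gimbal camera + UV sensor + gas sampler + soil-moisture probe + LiDAR unit, reaches only 318.

322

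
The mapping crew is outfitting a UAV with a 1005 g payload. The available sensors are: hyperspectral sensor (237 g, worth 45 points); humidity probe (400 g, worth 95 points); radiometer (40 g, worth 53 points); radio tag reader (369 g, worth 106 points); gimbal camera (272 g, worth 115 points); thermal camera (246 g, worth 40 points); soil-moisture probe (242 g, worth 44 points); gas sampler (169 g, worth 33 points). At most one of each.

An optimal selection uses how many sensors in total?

4

Optimal total is 319.
One optimal bundle: hyperspectral sensor + radiometer + radio tag reader + gimbal camera (918 g).
Any selection reaching 319 contains exactly 4 sensors.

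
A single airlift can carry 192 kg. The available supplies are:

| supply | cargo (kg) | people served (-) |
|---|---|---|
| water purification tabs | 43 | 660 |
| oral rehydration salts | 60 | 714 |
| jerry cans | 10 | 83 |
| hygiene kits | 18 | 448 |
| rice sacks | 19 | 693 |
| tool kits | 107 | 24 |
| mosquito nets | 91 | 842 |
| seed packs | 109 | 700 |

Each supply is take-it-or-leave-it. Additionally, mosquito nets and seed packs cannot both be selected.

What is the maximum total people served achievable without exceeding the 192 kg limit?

By people served per kg: rice sacks 36.47, hygiene kits 24.89, water purification tabs 15.35 lead.
A density-first pass picks water purification tabs + oral rehydration salts + jerry cans + hygiene kits + rice sacks — 2598 at 150 kg.
The 60 kg tied up in oral rehydration salts is better spent on mosquito nets — total rises to 2726 (181 kg).

2726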